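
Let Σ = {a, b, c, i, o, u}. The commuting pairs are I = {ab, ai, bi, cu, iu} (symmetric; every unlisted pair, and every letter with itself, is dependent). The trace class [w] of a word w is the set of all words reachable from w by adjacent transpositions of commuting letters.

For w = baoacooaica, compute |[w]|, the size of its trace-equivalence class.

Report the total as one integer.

drop 0:b onto floor
drop 1:a onto floor
drop 2:o onto {0:b, 1:a}
drop 3:a onto {2:o}
drop 4:c onto {3:a}
drop 5:o onto {4:c}
drop 6:o onto {5:o}
drop 7:a onto {6:o}
drop 8:i onto {6:o}
drop 9:c onto {7:a, 8:i}
drop 10:a onto {9:c}
ground layer = {0:b, 1:a}
drop-orders for the pieces not yet dropped (sum over which currently-grounded one goes next):
  1 to go: {10} 1
  2 to go: {9,10} 1
  3 to go: {7,9,10} 1  {8,9,10} 1
  4 to go: {7,8,9,10} 2
  5 to go: {6,7,8,9,10} 2
  6 to go: {5,6,7,8,9,10} 2
  7 to go: {4,5,6,7,8,9,10} 2
  8 to go: {3,4,5,6,7,8,9,10} 2
  9 to go: {2,3,4,5,6,7,8,9,10} 2
  if 0:b drops first: 2 orders
  if 1:a drops first: 2 orders
heap linearizations: 4

4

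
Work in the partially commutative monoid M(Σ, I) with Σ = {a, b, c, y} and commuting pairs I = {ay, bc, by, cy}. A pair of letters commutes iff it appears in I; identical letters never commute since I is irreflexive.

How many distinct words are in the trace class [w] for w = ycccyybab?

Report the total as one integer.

0(y) covers ∅
1(c) covers ∅
2(c) covers 1:c
3(c) covers 2:c
4(y) covers 0:y
5(y) covers 4:y
6(b) covers ∅
7(a) covers 3:c, 6:b
8(b) covers 7:a
floor of heap: 0:y, 1:c, 6:b
completions by unplaced set U, small U first (add the entries for U minus each lowest piece of U):
  |U|=1: {5}:1  {8}:1
  |U|=2: {4,5}:1  {5,8}:2  {7,8}:1
  |U|=3: {0,4,5}:1  {3,7,8}:1  {4,5,8}:3  {5,7,8}:3  {6,7,8}:1
  |U|=4: {0,4,5,8}:4  {2,3,7,8}:1  {3,5,7,8}:4  {3,6,7,8}:2  {4,5,7,8}:6  {5,6,7,8}:4
  |U|=5: {0,4,5,7,8}:10  {1,2,3,7,8}:1  {2,3,5,7,8}:5  {2,3,6,7,8}:3  {3,4,5,7,8}:10  {3,5,6,7,8}:10  {4,5,6,7,8}:10
  |U|=6: {0,3,4,5,7,8}:20  {0,4,5,6,7,8}:20  {1,2,3,5,7,8}:6  {1,2,3,6,7,8}:4  {2,3,4,5,7,8}:15  {2,3,5,6,7,8}:18  {3,4,5,6,7,8}:30
  |U|=7: {0,2,3,4,5,7,8}:35  {0,3,4,5,6,7,8}:70  {1,2,3,4,5,7,8}:21  {1,2,3,5,6,7,8}:28  {2,3,4,5,6,7,8}:63
  start at 0(y): 112
  start at 1(c): 168
  start at 6(b): 56
sum over floor = 336

336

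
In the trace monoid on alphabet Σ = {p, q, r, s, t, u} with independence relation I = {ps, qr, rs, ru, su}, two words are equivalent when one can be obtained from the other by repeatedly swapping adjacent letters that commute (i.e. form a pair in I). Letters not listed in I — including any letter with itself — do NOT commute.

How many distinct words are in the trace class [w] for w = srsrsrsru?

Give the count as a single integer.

0(s) covers ∅
1(r) covers ∅
2(s) covers 0:s
3(r) covers 1:r
4(s) covers 2:s
5(r) covers 3:r
6(s) covers 4:s
7(r) covers 5:r
8(u) covers ∅
floor of heap: 0:s, 1:r, 8:u
completions by unplaced set U, small U first (add the entries for U minus each lowest piece of U):
  |U|=1: {6}:1  {7}:1  {8}:1
  |U|=2: {4,6}:1  {5,7}:1  {6,7}:2  {6,8}:2  {7,8}:2
  |U|=3: {2,4,6}:1  {3,5,7}:1  {4,6,7}:3  {4,6,8}:3  {5,6,7}:3  {5,7,8}:3  {6,7,8}:6
  |U|=4: {0,2,4,6}:1  {1,3,5,7}:1  {2,4,6,7}:4  {2,4,6,8}:4  {3,5,6,7}:4  {3,5,7,8}:4  {4,5,6,7}:6  {4,6,7,8}:12  {5,6,7,8}:12
  |U|=5: {0,2,4,6,7}:5  {0,2,4,6,8}:5  {1,3,5,6,7}:5  {1,3,5,7,8}:5  {2,4,5,6,7}:10  {2,4,6,7,8}:20  {3,4,5,6,7}:10  {3,5,6,7,8}:20  {4,5,6,7,8}:30
  |U|=6: {0,2,4,5,6,7}:15  {0,2,4,6,7,8}:30  {1,3,4,5,6,7}:15  {1,3,5,6,7,8}:30  {2,3,4,5,6,7}:20  {2,4,5,6,7,8}:60  {3,4,5,6,7,8}:60
  |U|=7: {0,2,3,4,5,6,7}:35  {0,2,4,5,6,7,8}:105  {1,2,3,4,5,6,7}:35  {1,3,4,5,6,7,8}:105  {2,3,4,5,6,7,8}:140
  start at 0(s): 280
  start at 1(r): 280
  start at 8(u): 70
sum over floor = 630

630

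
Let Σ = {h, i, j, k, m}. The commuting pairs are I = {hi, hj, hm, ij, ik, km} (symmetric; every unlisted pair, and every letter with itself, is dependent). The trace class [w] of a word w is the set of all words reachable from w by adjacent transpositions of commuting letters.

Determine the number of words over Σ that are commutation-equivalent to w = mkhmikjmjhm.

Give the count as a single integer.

180

0(m) covers ∅
1(k) covers ∅
2(h) covers 1:k
3(m) covers 0:m
4(i) covers 3:m
5(k) covers 2:h
6(j) covers 3:m, 5:k
7(m) covers 4:i, 6:j
8(j) covers 7:m
9(h) covers 5:k
10(m) covers 8:j
floor of heap: 0:m, 1:k
completions by unplaced set U, small U first (add the entries for U minus each lowest piece of U):
  |U|=1: {9}:1  {10}:1
  |U|=2: {8,10}:1  {9,10}:2
  |U|=3: {7,8,10}:1  {8,9,10}:3
  |U|=4: {4,7,8,10}:1  {6,7,8,10}:1  {7,8,9,10}:4
  |U|=5: {4,6,7,8,10}:2  {4,7,8,9,10}:5  {6,7,8,9,10}:5
  |U|=6: {3,4,6,7,8,10}:2  {4,6,7,8,9,10}:12  {5,6,7,8,9,10}:5
  |U|=7: {0,3,4,6,7,8,10}:2  {2,5,6,7,8,9,10}:5  {3,4,6,7,8,9,10}:14  {4,5,6,7,8,9,10}:17
  |U|=8: {0,3,4,6,7,8,9,10}:16  {1,2,5,6,7,8,9,10}:5  {2,4,5,6,7,8,9,10}:22  {3,4,5,6,7,8,9,10}:31
  |U|=9: {0,3,4,5,6,7,8,9,10}:47  {1,2,4,5,6,7,8,9,10}:27  {2,3,4,5,6,7,8,9,10}:53
  start at 0(m): 80
  start at 1(k): 100
sum over floor = 180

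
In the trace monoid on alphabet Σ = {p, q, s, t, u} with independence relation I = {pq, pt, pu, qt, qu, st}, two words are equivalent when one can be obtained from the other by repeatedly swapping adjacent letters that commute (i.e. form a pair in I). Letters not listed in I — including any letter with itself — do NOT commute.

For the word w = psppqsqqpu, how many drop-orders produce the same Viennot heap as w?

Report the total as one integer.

36

piece 0:p — minimal
piece 1:s rests on {0:p}
piece 2:p rests on {1:s}
piece 3:p rests on {2:p}
piece 4:q rests on {1:s}
piece 5:s rests on {3:p, 4:q}
piece 6:q rests on {5:s}
piece 7:q rests on {6:q}
piece 8:p rests on {5:s}
piece 9:u rests on {5:s}
minimal pieces: {0:p}
ways to finish when only these pieces remain (= sum over removing one remaining piece with nothing left below it):
  1 left: {7}→1  {8}→1  {9}→1
  2 left: {6,7}→1  {7,8}→2  {7,9}→2  {8,9}→2
  3 left: {6,7,8}→3  {6,7,9}→3  {7,8,9}→6
  4 left: {6,7,8,9}→12
  5 left: {5,6,7,8,9}→12
  6 left: {3,5,6,7,8,9}→12  {4,5,6,7,8,9}→12
  7 left: {2,3,5,6,7,8,9}→12  {3,4,5,6,7,8,9}→24
  8 left: {2,3,4,5,6,7,8,9}→36
  placing 0:p first → 36 extensions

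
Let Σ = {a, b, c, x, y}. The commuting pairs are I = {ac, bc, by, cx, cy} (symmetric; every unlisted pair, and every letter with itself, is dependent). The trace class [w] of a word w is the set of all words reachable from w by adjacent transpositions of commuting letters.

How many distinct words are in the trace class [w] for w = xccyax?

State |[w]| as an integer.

15

drop 0:x onto floor
drop 1:c onto floor
drop 2:c onto {1:c}
drop 3:y onto {0:x}
drop 4:a onto {3:y}
drop 5:x onto {4:a}
ground layer = {0:x, 1:c}
drop-orders for the pieces not yet dropped (sum over which currently-grounded one goes next):
  1 to go: {2} 1  {5} 1
  2 to go: {1,2} 1  {2,5} 2  {4,5} 1
  3 to go: {1,2,5} 3  {2,4,5} 3  {3,4,5} 1
  4 to go: {0,3,4,5} 1  {1,2,4,5} 6  {2,3,4,5} 4
  if 0:x drops first: 10 orders
  if 1:c drops first: 5 orders
heap linearizations: 15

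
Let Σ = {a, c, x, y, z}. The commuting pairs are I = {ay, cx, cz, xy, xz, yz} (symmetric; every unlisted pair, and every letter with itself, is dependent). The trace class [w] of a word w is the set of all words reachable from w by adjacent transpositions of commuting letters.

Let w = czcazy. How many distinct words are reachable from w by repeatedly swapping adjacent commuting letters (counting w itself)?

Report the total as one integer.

10

piece 0:c — minimal
piece 1:z — minimal
piece 2:c rests on {0:c}
piece 3:a rests on {1:z, 2:c}
piece 4:z rests on {3:a}
piece 5:y rests on {2:c}
minimal pieces: {0:c, 1:z}
ways to finish when only these pieces remain (= sum over removing one remaining piece with nothing left below it):
  1 left: {4}→1  {5}→1
  2 left: {3,4}→1  {4,5}→2
  3 left: {1,3,4}→1  {3,4,5}→3
  4 left: {1,3,4,5}→4  {2,3,4,5}→3
  placing 0:c first → 7 extensions
  placing 1:z first → 3 extensions
total linear extensions = 10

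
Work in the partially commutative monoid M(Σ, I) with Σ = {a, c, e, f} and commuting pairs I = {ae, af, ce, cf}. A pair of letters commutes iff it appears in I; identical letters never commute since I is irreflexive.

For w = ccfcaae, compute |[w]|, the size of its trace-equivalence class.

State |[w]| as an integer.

0(c) covers ∅
1(c) covers 0:c
2(f) covers ∅
3(c) covers 1:c
4(a) covers 3:c
5(a) covers 4:a
6(e) covers 2:f
floor of heap: 0:c, 2:f
completions by unplaced set U, small U first (add the entries for U minus each lowest piece of U):
  |U|=1: {5}:1  {6}:1
  |U|=2: {2,6}:1  {4,5}:1  {5,6}:2
  |U|=3: {2,5,6}:3  {3,4,5}:1  {4,5,6}:3
  |U|=4: {1,3,4,5}:1  {2,4,5,6}:6  {3,4,5,6}:4
  |U|=5: {0,1,3,4,5}:1  {1,3,4,5,6}:5  {2,3,4,5,6}:10
  start at 0(c): 15
  start at 2(f): 6
sum over floor = 21

21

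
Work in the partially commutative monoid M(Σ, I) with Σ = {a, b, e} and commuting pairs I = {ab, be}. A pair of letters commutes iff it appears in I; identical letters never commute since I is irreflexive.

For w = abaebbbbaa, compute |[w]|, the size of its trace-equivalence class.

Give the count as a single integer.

#0=a has no predecessor
#1=b has no predecessor
#2=a depends on [0:a]
#3=e depends on [2:a]
#4=b depends on [1:b]
#5=b depends on [4:b]
#6=b depends on [5:b]
#7=b depends on [6:b]
#8=a depends on [3:e]
#9=a depends on [8:a]
sources: [0:a, 1:b]
N(rest) = Σ N(rest − s) over sources s of rest; N(one piece) = 1:
  size 1 → [7]=1  [9]=1
  size 2 → [6,7]=1  [7,9]=2  [8,9]=1
  size 3 → [3,8,9]=1  [5,6,7]=1  [6,7,9]=3  [7,8,9]=3
  size 4 → [2,3,8,9]=1  [3,7,8,9]=4  [4,5,6,7]=1  [5,6,7,9]=4  [6,7,8,9]=6
  size 5 → [0,2,3,8,9]=1  [1,4,5,6,7]=1  [2,3,7,8,9]=5  [3,6,7,8,9]=10  [4,5,6,7,9]=5  [5,6,7,8,9]=10
  size 6 → [0,2,3,7,8,9]=6  [1,4,5,6,7,9]=6  [2,3,6,7,8,9]=15  [3,5,6,7,8,9]=20  [4,5,6,7,8,9]=15
  size 7 → [0,2,3,6,7,8,9]=21  [1,4,5,6,7,8,9]=21  [2,3,5,6,7,8,9]=35  [3,4,5,6,7,8,9]=35
  size 8 → [0,2,3,5,6,7,8,9]=56  [1,3,4,5,6,7,8,9]=56  [2,3,4,5,6,7,8,9]=70
  first=0(a) contributes 126
  first=1(b) contributes 126
|[w]| = 252

252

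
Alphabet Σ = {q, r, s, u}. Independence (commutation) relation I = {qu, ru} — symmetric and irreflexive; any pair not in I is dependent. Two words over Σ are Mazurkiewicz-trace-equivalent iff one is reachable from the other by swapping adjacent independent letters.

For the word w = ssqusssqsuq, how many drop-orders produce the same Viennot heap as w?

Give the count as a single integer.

#0=s has no predecessor
#1=s depends on [0:s]
#2=q depends on [1:s]
#3=u depends on [1:s]
#4=s depends on [2:q, 3:u]
#5=s depends on [4:s]
#6=s depends on [5:s]
#7=q depends on [6:s]
#8=s depends on [7:q]
#9=u depends on [8:s]
#10=q depends on [8:s]
sources: [0:s]
N(rest) = Σ N(rest − s) over sources s of rest; N(one piece) = 1:
  size 1 → [9]=1  [10]=1
  size 2 → [9,10]=2
  size 3 → [8,9,10]=2
  size 4 → [7,8,9,10]=2
  size 5 → [6,7,8,9,10]=2
  size 6 → [5,6,7,8,9,10]=2
  size 7 → [4,5,6,7,8,9,10]=2
  size 8 → [2,4,5,6,7,8,9,10]=2  [3,4,5,6,7,8,9,10]=2
  size 9 → [2,3,4,5,6,7,8,9,10]=4
  first=0(s) contributes 4

4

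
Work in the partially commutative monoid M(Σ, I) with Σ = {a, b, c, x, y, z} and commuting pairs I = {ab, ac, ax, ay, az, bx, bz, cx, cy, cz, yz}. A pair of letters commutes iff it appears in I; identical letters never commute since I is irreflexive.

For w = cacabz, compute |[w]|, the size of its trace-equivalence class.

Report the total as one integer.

60

#0=c has no predecessor
#1=a has no predecessor
#2=c depends on [0:c]
#3=a depends on [1:a]
#4=b depends on [2:c]
#5=z has no predecessor
sources: [0:c, 1:a, 5:z]
N(rest) = Σ N(rest − s) over sources s of rest; N(one piece) = 1:
  size 1 → [3]=1  [4]=1  [5]=1
  size 2 → [1,3]=1  [2,4]=1  [3,4]=2  [3,5]=2  [4,5]=2
  size 3 → [0,2,4]=1  [1,3,4]=3  [1,3,5]=3  [2,3,4]=3  [2,4,5]=3  [3,4,5]=6
  size 4 → [0,2,3,4]=4  [0,2,4,5]=4  [1,2,3,4]=6  [1,3,4,5]=12  [2,3,4,5]=12
  first=0(c) contributes 30
  first=1(a) contributes 20
  first=5(z) contributes 10
|[w]| = 60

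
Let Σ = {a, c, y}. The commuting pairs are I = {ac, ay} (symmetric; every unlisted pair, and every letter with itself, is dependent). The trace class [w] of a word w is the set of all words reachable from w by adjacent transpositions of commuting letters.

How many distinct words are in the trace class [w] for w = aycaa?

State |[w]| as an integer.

10

#0=a has no predecessor
#1=y has no predecessor
#2=c depends on [1:y]
#3=a depends on [0:a]
#4=a depends on [3:a]
sources: [0:a, 1:y]
N(rest) = Σ N(rest − s) over sources s of rest; N(one piece) = 1:
  size 1 → [2]=1  [4]=1
  size 2 → [1,2]=1  [2,4]=2  [3,4]=1
  size 3 → [0,3,4]=1  [1,2,4]=3  [2,3,4]=3
  first=0(a) contributes 6
  first=1(y) contributes 4
|[w]| = 10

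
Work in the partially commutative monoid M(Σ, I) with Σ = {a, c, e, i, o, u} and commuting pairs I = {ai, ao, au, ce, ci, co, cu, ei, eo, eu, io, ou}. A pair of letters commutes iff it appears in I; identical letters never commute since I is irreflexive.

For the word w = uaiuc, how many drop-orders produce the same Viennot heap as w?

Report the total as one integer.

#0=u has no predecessor
#1=a has no predecessor
#2=i depends on [0:u]
#3=u depends on [2:i]
#4=c depends on [1:a]
sources: [0:u, 1:a]
N(rest) = Σ N(rest − s) over sources s of rest; N(one piece) = 1:
  size 1 → [3]=1  [4]=1
  size 2 → [1,4]=1  [2,3]=1  [3,4]=2
  size 3 → [0,2,3]=1  [1,3,4]=3  [2,3,4]=3
  first=0(u) contributes 6
  first=1(a) contributes 4
|[w]| = 10

10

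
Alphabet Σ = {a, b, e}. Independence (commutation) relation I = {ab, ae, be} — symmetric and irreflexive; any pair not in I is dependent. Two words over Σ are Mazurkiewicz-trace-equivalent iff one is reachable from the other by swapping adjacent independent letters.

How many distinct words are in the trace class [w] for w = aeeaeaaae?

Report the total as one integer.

piece 0:a — minimal
piece 1:e — minimal
piece 2:e rests on {1:e}
piece 3:a rests on {0:a}
piece 4:e rests on {2:e}
piece 5:a rests on {3:a}
piece 6:a rests on {5:a}
piece 7:a rests on {6:a}
piece 8:e rests on {4:e}
minimal pieces: {0:a, 1:e}
ways to finish when only these pieces remain (= sum over removing one remaining piece with nothing left below it):
  1 left: {7}→1  {8}→1
  2 left: {4,8}→1  {6,7}→1  {7,8}→2
  3 left: {2,4,8}→1  {4,7,8}→3  {5,6,7}→1  {6,7,8}→3
  4 left: {1,2,4,8}→1  {2,4,7,8}→4  {3,5,6,7}→1  {4,6,7,8}→6  {5,6,7,8}→4
  5 left: {0,3,5,6,7}→1  {1,2,4,7,8}→5  {2,4,6,7,8}→10  {3,5,6,7,8}→5  {4,5,6,7,8}→10
  6 left: {0,3,5,6,7,8}→6  {1,2,4,6,7,8}→15  {2,4,5,6,7,8}→20  {3,4,5,6,7,8}→15
  7 left: {0,3,4,5,6,7,8}→21  {1,2,4,5,6,7,8}→35  {2,3,4,5,6,7,8}→35
  placing 0:a first → 70 extensions
  placing 1:e first → 56 extensions
total linear extensions = 126

126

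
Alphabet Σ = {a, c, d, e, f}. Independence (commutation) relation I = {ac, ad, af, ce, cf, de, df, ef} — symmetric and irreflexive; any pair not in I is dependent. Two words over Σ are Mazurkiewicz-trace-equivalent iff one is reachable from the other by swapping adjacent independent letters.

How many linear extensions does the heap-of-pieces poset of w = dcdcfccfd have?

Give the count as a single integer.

drop 0:d onto floor
drop 1:c onto {0:d}
drop 2:d onto {1:c}
drop 3:c onto {2:d}
drop 4:f onto floor
drop 5:c onto {3:c}
drop 6:c onto {5:c}
drop 7:f onto {4:f}
drop 8:d onto {6:c}
ground layer = {0:d, 4:f}
drop-orders for the pieces not yet dropped (sum over which currently-grounded one goes next):
  1 to go: {7} 1  {8} 1
  2 to go: {4,7} 1  {6,8} 1  {7,8} 2
  3 to go: {4,7,8} 3  {5,6,8} 1  {6,7,8} 3
  4 to go: {3,5,6,8} 1  {4,6,7,8} 6  {5,6,7,8} 4
  5 to go: {2,3,5,6,8} 1  {3,5,6,7,8} 5  {4,5,6,7,8} 10
  6 to go: {1,2,3,5,6,8} 1  {2,3,5,6,7,8} 6  {3,4,5,6,7,8} 15
  7 to go: {0,1,2,3,5,6,8} 1  {1,2,3,5,6,7,8} 7  {2,3,4,5,6,7,8} 21
  if 0:d drops first: 28 orders
  if 4:f drops first: 8 orders
heap linearizations: 36

36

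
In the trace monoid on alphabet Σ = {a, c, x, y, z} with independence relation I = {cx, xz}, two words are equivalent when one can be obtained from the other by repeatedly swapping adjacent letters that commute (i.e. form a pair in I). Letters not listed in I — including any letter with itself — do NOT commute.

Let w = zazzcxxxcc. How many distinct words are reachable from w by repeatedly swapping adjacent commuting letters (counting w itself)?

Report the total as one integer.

piece 0:z — minimal
piece 1:a rests on {0:z}
piece 2:z rests on {1:a}
piece 3:z rests on {2:z}
piece 4:c rests on {3:z}
piece 5:x rests on {1:a}
piece 6:x rests on {5:x}
piece 7:x rests on {6:x}
piece 8:c rests on {4:c}
piece 9:c rests on {8:c}
minimal pieces: {0:z}
ways to finish when only these pieces remain (= sum over removing one remaining piece with nothing left below it):
  1 left: {7}→1  {9}→1
  2 left: {6,7}→1  {7,9}→2  {8,9}→1
  3 left: {4,8,9}→1  {5,6,7}→1  {6,7,9}→3  {7,8,9}→3
  4 left: {3,4,8,9}→1  {4,7,8,9}→4  {5,6,7,9}→4  {6,7,8,9}→6
  5 left: {2,3,4,8,9}→1  {3,4,7,8,9}→5  {4,6,7,8,9}→10  {5,6,7,8,9}→10
  6 left: {2,3,4,7,8,9}→6  {3,4,6,7,8,9}→15  {4,5,6,7,8,9}→20
  7 left: {2,3,4,6,7,8,9}→21  {3,4,5,6,7,8,9}→35
  8 left: {2,3,4,5,6,7,8,9}→56
  placing 0:z first → 56 extensions

56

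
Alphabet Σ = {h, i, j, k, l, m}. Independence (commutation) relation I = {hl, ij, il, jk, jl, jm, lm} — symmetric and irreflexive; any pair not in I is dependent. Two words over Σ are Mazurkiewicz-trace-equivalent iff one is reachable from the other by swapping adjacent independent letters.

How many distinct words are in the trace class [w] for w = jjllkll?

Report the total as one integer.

0(j) covers ∅
1(j) covers 0:j
2(l) covers ∅
3(l) covers 2:l
4(k) covers 3:l
5(l) covers 4:k
6(l) covers 5:l
floor of heap: 0:j, 2:l
completions by unplaced set U, small U first (add the entries for U minus each lowest piece of U):
  |U|=1: {1}:1  {6}:1
  |U|=2: {0,1}:1  {1,6}:2  {5,6}:1
  |U|=3: {0,1,6}:3  {1,5,6}:3  {4,5,6}:1
  |U|=4: {0,1,5,6}:6  {1,4,5,6}:4  {3,4,5,6}:1
  |U|=5: {0,1,4,5,6}:10  {1,3,4,5,6}:5  {2,3,4,5,6}:1
  start at 0(j): 6
  start at 2(l): 15
sum over floor = 21

21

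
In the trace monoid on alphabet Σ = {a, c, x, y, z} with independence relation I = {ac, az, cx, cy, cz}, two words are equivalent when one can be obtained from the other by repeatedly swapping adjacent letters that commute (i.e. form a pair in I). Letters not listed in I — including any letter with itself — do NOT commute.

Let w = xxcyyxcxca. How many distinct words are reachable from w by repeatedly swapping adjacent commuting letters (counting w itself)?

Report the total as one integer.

120

piece 0:x — minimal
piece 1:x rests on {0:x}
piece 2:c — minimal
piece 3:y rests on {1:x}
piece 4:y rests on {3:y}
piece 5:x rests on {4:y}
piece 6:c rests on {2:c}
piece 7:x rests on {5:x}
piece 8:c rests on {6:c}
piece 9:a rests on {7:x}
minimal pieces: {0:x, 2:c}
ways to finish when only these pieces remain (= sum over removing one remaining piece with nothing left below it):
  1 left: {8}→1  {9}→1
  2 left: {6,8}→1  {7,9}→1  {8,9}→2
  3 left: {2,6,8}→1  {5,7,9}→1  {6,8,9}→3  {7,8,9}→3
  4 left: {2,6,8,9}→4  {4,5,7,9}→1  {5,7,8,9}→4  {6,7,8,9}→6
  5 left: {2,6,7,8,9}→10  {3,4,5,7,9}→1  {4,5,7,8,9}→5  {5,6,7,8,9}→10
  6 left: {1,3,4,5,7,9}→1  {2,5,6,7,8,9}→20  {3,4,5,7,8,9}→6  {4,5,6,7,8,9}→15
  7 left: {0,1,3,4,5,7,9}→1  {1,3,4,5,7,8,9}→7  {2,4,5,6,7,8,9}→35  {3,4,5,6,7,8,9}→21
  8 left: {0,1,3,4,5,7,8,9}→8  {1,3,4,5,6,7,8,9}→28  {2,3,4,5,6,7,8,9}→56
  placing 0:x first → 84 extensions
  placing 2:c first → 36 extensions
total linear extensions = 120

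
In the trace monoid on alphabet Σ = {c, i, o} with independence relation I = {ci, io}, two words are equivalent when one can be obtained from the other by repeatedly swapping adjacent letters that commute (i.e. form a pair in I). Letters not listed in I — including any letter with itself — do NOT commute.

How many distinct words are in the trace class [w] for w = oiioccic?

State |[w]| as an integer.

piece 0:o — minimal
piece 1:i — minimal
piece 2:i rests on {1:i}
piece 3:o rests on {0:o}
piece 4:c rests on {3:o}
piece 5:c rests on {4:c}
piece 6:i rests on {2:i}
piece 7:c rests on {5:c}
minimal pieces: {0:o, 1:i}
ways to finish when only these pieces remain (= sum over removing one remaining piece with nothing left below it):
  1 left: {6}→1  {7}→1
  2 left: {2,6}→1  {5,7}→1  {6,7}→2
  3 left: {1,2,6}→1  {2,6,7}→3  {4,5,7}→1  {5,6,7}→3
  4 left: {1,2,6,7}→4  {2,5,6,7}→6  {3,4,5,7}→1  {4,5,6,7}→4
  5 left: {0,3,4,5,7}→1  {1,2,5,6,7}→10  {2,4,5,6,7}→10  {3,4,5,6,7}→5
  6 left: {0,3,4,5,6,7}→6  {1,2,4,5,6,7}→20  {2,3,4,5,6,7}→15
  placing 0:o first → 35 extensions
  placing 1:i first → 21 extensions
total linear extensions = 56

56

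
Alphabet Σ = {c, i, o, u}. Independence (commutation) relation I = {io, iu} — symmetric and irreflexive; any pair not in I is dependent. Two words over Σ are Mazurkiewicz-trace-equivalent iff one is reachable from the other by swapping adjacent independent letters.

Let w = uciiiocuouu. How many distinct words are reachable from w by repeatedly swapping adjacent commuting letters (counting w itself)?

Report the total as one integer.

4

0(u) covers ∅
1(c) covers 0:u
2(i) covers 1:c
3(i) covers 2:i
4(i) covers 3:i
5(o) covers 1:c
6(c) covers 4:i, 5:o
7(u) covers 6:c
8(o) covers 7:u
9(u) covers 8:o
10(u) covers 9:u
floor of heap: 0:u
completions by unplaced set U, small U first (add the entries for U minus each lowest piece of U):
  |U|=1: {10}:1
  |U|=2: {9,10}:1
  |U|=3: {8,9,10}:1
  |U|=4: {7,8,9,10}:1
  |U|=5: {6,7,8,9,10}:1
  |U|=6: {4,6,7,8,9,10}:1  {5,6,7,8,9,10}:1
  |U|=7: {3,4,6,7,8,9,10}:1  {4,5,6,7,8,9,10}:2
  |U|=8: {2,3,4,6,7,8,9,10}:1  {3,4,5,6,7,8,9,10}:3
  |U|=9: {2,3,4,5,6,7,8,9,10}:4
  start at 0(u): 4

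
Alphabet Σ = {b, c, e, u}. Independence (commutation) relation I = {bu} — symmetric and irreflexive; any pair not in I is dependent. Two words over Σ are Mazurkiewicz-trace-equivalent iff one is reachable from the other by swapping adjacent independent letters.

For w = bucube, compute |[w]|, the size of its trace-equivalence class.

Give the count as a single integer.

4

drop 0:b onto floor
drop 1:u onto floor
drop 2:c onto {0:b, 1:u}
drop 3:u onto {2:c}
drop 4:b onto {2:c}
drop 5:e onto {3:u, 4:b}
ground layer = {0:b, 1:u}
drop-orders for the pieces not yet dropped (sum over which currently-grounded one goes next):
  1 to go: {5} 1
  2 to go: {3,5} 1  {4,5} 1
  3 to go: {3,4,5} 2
  4 to go: {2,3,4,5} 2
  if 0:b drops first: 2 orders
  if 1:u drops first: 2 orders
heap linearizations: 4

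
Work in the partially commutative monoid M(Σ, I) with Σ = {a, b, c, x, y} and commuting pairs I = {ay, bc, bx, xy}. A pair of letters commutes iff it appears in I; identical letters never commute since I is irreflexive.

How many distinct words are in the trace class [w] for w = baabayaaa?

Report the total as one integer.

5

#0=b has no predecessor
#1=a depends on [0:b]
#2=a depends on [1:a]
#3=b depends on [2:a]
#4=a depends on [3:b]
#5=y depends on [3:b]
#6=a depends on [4:a]
#7=a depends on [6:a]
#8=a depends on [7:a]
sources: [0:b]
N(rest) = Σ N(rest − s) over sources s of rest; N(one piece) = 1:
  size 1 → [5]=1  [8]=1
  size 2 → [5,8]=2  [7,8]=1
  size 3 → [5,7,8]=3  [6,7,8]=1
  size 4 → [4,6,7,8]=1  [5,6,7,8]=4
  size 5 → [4,5,6,7,8]=5
  size 6 → [3,4,5,6,7,8]=5
  size 7 → [2,3,4,5,6,7,8]=5
  first=0(b) contributes 5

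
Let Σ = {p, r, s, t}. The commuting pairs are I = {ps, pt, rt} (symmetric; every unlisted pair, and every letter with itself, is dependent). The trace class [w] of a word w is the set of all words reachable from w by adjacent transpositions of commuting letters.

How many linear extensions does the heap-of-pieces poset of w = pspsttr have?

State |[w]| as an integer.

31

#0=p has no predecessor
#1=s has no predecessor
#2=p depends on [0:p]
#3=s depends on [1:s]
#4=t depends on [3:s]
#5=t depends on [4:t]
#6=r depends on [2:p, 3:s]
sources: [0:p, 1:s]
N(rest) = Σ N(rest − s) over sources s of rest; N(one piece) = 1:
  size 1 → [5]=1  [6]=1
  size 2 → [2,6]=1  [4,5]=1  [5,6]=2
  size 3 → [0,2,6]=1  [2,5,6]=3  [4,5,6]=3
  size 4 → [0,2,5,6]=4  [2,4,5,6]=6  [3,4,5,6]=3
  size 5 → [0,2,4,5,6]=10  [1,3,4,5,6]=3  [2,3,4,5,6]=9
  first=0(p) contributes 12
  first=1(s) contributes 19
|[w]| = 31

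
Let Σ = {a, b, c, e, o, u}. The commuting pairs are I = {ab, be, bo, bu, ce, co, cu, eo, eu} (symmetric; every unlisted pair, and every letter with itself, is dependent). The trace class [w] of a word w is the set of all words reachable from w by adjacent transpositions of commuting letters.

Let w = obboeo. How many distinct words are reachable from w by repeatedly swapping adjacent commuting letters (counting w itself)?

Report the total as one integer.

#0=o has no predecessor
#1=b has no predecessor
#2=b depends on [1:b]
#3=o depends on [0:o]
#4=e has no predecessor
#5=o depends on [3:o]
sources: [0:o, 1:b, 4:e]
N(rest) = Σ N(rest − s) over sources s of rest; N(one piece) = 1:
  size 1 → [2]=1  [4]=1  [5]=1
  size 2 → [1,2]=1  [2,4]=2  [2,5]=2  [3,5]=1  [4,5]=2
  size 3 → [0,3,5]=1  [1,2,4]=3  [1,2,5]=3  [2,3,5]=3  [2,4,5]=6  [3,4,5]=3
  size 4 → [0,2,3,5]=4  [0,3,4,5]=4  [1,2,3,5]=6  [1,2,4,5]=12  [2,3,4,5]=12
  first=0(o) contributes 30
  first=1(b) contributes 20
  first=4(e) contributes 10
|[w]| = 60

60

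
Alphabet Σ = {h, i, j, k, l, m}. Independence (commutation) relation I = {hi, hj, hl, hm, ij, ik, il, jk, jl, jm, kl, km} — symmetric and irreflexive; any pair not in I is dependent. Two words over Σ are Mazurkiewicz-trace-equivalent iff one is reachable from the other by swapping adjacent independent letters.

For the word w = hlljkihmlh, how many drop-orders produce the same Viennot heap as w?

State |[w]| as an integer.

drop 0:h onto floor
drop 1:l onto floor
drop 2:l onto {1:l}
drop 3:j onto floor
drop 4:k onto {0:h}
drop 5:i onto floor
drop 6:h onto {4:k}
drop 7:m onto {2:l, 5:i}
drop 8:l onto {7:m}
drop 9:h onto {6:h}
ground layer = {0:h, 1:l, 3:j, 5:i}
drop-orders for the pieces not yet dropped (sum over which currently-grounded one goes next):
  1 to go: {3} 1  {8} 1  {9} 1
  2 to go: {3,8} 2  {3,9} 2  {6,9} 1  {7,8} 1  {8,9} 2
  3 to go: {2,7,8} 1  {3,6,9} 3  {3,7,8} 3  {3,8,9} 6  {4,6,9} 1  {5,7,8} 1  {6,8,9} 3  {7,8,9} 3
  4 to go: {0,4,6,9} 1  {1,2,7,8} 1  {2,3,7,8} 4  {2,5,7,8} 2  {2,7,8,9} 4  {3,4,6,9} 4  {3,5,7,8} 4  {3,6,8,9} 12  {3,7,8,9} 12  {4,6,8,9} 4  {5,7,8,9} 4  {6,7,8,9} 6
  5 to go: {0,3,4,6,9} 5  {0,4,6,8,9} 5  {1,2,3,7,8} 5  {1,2,5,7,8} 3  {1,2,7,8,9} 5  {2,3,5,7,8} 10  {2,3,7,8,9} 20  {2,5,7,8,9} 10  {2,6,7,8,9} 10  {3,4,6,8,9} 20  {3,5,7,8,9} 20  {3,6,7,8,9} 30  {4,6,7,8,9} 10  {5,6,7,8,9} 10
  6 to go: {0,3,4,6,8,9} 30  {0,4,6,7,8,9} 15  {1,2,3,5,7,8} 18  {1,2,3,7,8,9} 30  {1,2,5,7,8,9} 18  {1,2,6,7,8,9} 15  {2,3,5,7,8,9} 60  {2,3,6,7,8,9} 60  {2,4,6,7,8,9} 20  {2,5,6,7,8,9} 30  {3,4,6,7,8,9} 60  {3,5,6,7,8,9} 60  {4,5,6,7,8,9} 20
  7 to go: {0,2,4,6,7,8,9} 35  {0,3,4,6,7,8,9} 105  {0,4,5,6,7,8,9} 35  {1,2,3,5,7,8,9} 126  {1,2,3,6,7,8,9} 105  {1,2,4,6,7,8,9} 35  {1,2,5,6,7,8,9} 63  {2,3,4,6,7,8,9} 140  {2,3,5,6,7,8,9} 210  {2,4,5,6,7,8,9} 70  {3,4,5,6,7,8,9} 140
  8 to go: {0,1,2,4,6,7,8,9} 70  {0,2,3,4,6,7,8,9} 280  {0,2,4,5,6,7,8,9} 140  {0,3,4,5,6,7,8,9} 280  {1,2,3,4,6,7,8,9} 280  {1,2,3,5,6,7,8,9} 504  {1,2,4,5,6,7,8,9} 168  {2,3,4,5,6,7,8,9} 560
  if 0:h drops first: 1512 orders
  if 1:l drops first: 1260 orders
  if 3:j drops first: 378 orders
  if 5:i drops first: 630 orders
heap linearizations: 3780

3780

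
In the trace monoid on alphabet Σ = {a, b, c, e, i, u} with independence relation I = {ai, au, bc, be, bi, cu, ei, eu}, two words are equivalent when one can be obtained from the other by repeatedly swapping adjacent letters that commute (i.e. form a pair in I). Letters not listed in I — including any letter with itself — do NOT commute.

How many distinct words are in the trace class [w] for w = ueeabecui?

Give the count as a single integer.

28

0(u) covers ∅
1(e) covers ∅
2(e) covers 1:e
3(a) covers 2:e
4(b) covers 0:u, 3:a
5(e) covers 3:a
6(c) covers 5:e
7(u) covers 4:b
8(i) covers 6:c, 7:u
floor of heap: 0:u, 1:e
completions by unplaced set U, small U first (add the entries for U minus each lowest piece of U):
  |U|=1: {8}:1
  |U|=2: {6,8}:1  {7,8}:1
  |U|=3: {4,7,8}:1  {5,6,8}:1  {6,7,8}:2
  |U|=4: {0,4,7,8}:1  {4,6,7,8}:3  {5,6,7,8}:3
  |U|=5: {0,4,6,7,8}:4  {4,5,6,7,8}:6
  |U|=6: {0,4,5,6,7,8}:10  {3,4,5,6,7,8}:6
  |U|=7: {0,3,4,5,6,7,8}:16  {2,3,4,5,6,7,8}:6
  start at 0(u): 6
  start at 1(e): 22
sum over floor = 28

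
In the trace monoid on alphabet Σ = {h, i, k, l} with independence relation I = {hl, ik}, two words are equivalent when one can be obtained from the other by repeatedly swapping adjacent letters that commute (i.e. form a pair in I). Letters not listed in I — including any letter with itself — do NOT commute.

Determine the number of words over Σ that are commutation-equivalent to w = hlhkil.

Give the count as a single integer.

drop 0:h onto floor
drop 1:l onto floor
drop 2:h onto {0:h}
drop 3:k onto {1:l, 2:h}
drop 4:i onto {1:l, 2:h}
drop 5:l onto {3:k, 4:i}
ground layer = {0:h, 1:l}
drop-orders for the pieces not yet dropped (sum over which currently-grounded one goes next):
  1 to go: {5} 1
  2 to go: {3,5} 1  {4,5} 1
  3 to go: {3,4,5} 2
  4 to go: {1,3,4,5} 2  {2,3,4,5} 2
  if 0:h drops first: 4 orders
  if 1:l drops first: 2 orders
heap linearizations: 6

6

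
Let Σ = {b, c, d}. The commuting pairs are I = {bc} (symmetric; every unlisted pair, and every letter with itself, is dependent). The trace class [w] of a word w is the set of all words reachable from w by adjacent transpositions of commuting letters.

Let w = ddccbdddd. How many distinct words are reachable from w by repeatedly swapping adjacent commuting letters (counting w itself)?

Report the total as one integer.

3

drop 0:d onto floor
drop 1:d onto {0:d}
drop 2:c onto {1:d}
drop 3:c onto {2:c}
drop 4:b onto {1:d}
drop 5:d onto {3:c, 4:b}
drop 6:d onto {5:d}
drop 7:d onto {6:d}
drop 8:d onto {7:d}
ground layer = {0:d}
drop-orders for the pieces not yet dropped (sum over which currently-grounded one goes next):
  1 to go: {8} 1
  2 to go: {7,8} 1
  3 to go: {6,7,8} 1
  4 to go: {5,6,7,8} 1
  5 to go: {3,5,6,7,8} 1  {4,5,6,7,8} 1
  6 to go: {2,3,5,6,7,8} 1  {3,4,5,6,7,8} 2
  7 to go: {2,3,4,5,6,7,8} 3
  if 0:d drops first: 3 orders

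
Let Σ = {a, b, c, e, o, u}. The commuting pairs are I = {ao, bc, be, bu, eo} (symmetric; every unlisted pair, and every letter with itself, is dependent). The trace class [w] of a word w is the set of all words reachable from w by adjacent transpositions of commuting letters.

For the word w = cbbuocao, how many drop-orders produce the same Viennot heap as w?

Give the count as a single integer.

12

piece 0:c — minimal
piece 1:b — minimal
piece 2:b rests on {1:b}
piece 3:u rests on {0:c}
piece 4:o rests on {2:b, 3:u}
piece 5:c rests on {4:o}
piece 6:a rests on {5:c}
piece 7:o rests on {5:c}
minimal pieces: {0:c, 1:b}
ways to finish when only these pieces remain (= sum over removing one remaining piece with nothing left below it):
  1 left: {6}→1  {7}→1
  2 left: {6,7}→2
  3 left: {5,6,7}→2
  4 left: {4,5,6,7}→2
  5 left: {2,4,5,6,7}→2  {3,4,5,6,7}→2
  6 left: {0,3,4,5,6,7}→2  {1,2,4,5,6,7}→2  {2,3,4,5,6,7}→4
  placing 0:c first → 6 extensions
  placing 1:b first → 6 extensions
total linear extensions = 12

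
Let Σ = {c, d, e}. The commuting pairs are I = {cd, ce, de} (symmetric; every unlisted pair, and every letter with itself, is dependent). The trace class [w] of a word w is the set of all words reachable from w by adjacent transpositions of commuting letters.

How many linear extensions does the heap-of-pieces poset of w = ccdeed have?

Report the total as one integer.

90

piece 0:c — minimal
piece 1:c rests on {0:c}
piece 2:d — minimal
piece 3:e — minimal
piece 4:e rests on {3:e}
piece 5:d rests on {2:d}
minimal pieces: {0:c, 2:d, 3:e}
ways to finish when only these pieces remain (= sum over removing one remaining piece with nothing left below it):
  1 left: {1}→1  {4}→1  {5}→1
  2 left: {0,1}→1  {1,4}→2  {1,5}→2  {2,5}→1  {3,4}→1  {4,5}→2
  3 left: {0,1,4}→3  {0,1,5}→3  {1,2,5}→3  {1,3,4}→3  {1,4,5}→6  {2,4,5}→3  {3,4,5}→3
  4 left: {0,1,2,5}→6  {0,1,3,4}→6  {0,1,4,5}→12  {1,2,4,5}→12  {1,3,4,5}→12  {2,3,4,5}→6
  placing 0:c first → 30 extensions
  placing 2:d first → 30 extensions
  placing 3:e first → 30 extensions
total linear extensions = 90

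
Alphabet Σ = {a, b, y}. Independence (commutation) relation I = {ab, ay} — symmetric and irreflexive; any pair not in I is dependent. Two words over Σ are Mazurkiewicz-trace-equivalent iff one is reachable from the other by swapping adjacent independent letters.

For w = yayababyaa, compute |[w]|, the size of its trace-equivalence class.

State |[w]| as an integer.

252

0(y) covers ∅
1(a) covers ∅
2(y) covers 0:y
3(a) covers 1:a
4(b) covers 2:y
5(a) covers 3:a
6(b) covers 4:b
7(y) covers 6:b
8(a) covers 5:a
9(a) covers 8:a
floor of heap: 0:y, 1:a
completions by unplaced set U, small U first (add the entries for U minus each lowest piece of U):
  |U|=1: {7}:1  {9}:1
  |U|=2: {6,7}:1  {7,9}:2  {8,9}:1
  |U|=3: {4,6,7}:1  {5,8,9}:1  {6,7,9}:3  {7,8,9}:3
  |U|=4: {2,4,6,7}:1  {3,5,8,9}:1  {4,6,7,9}:4  {5,7,8,9}:4  {6,7,8,9}:6
  |U|=5: {0,2,4,6,7}:1  {1,3,5,8,9}:1  {2,4,6,7,9}:5  {3,5,7,8,9}:5  {4,6,7,8,9}:10  {5,6,7,8,9}:10
  |U|=6: {0,2,4,6,7,9}:6  {1,3,5,7,8,9}:6  {2,4,6,7,8,9}:15  {3,5,6,7,8,9}:15  {4,5,6,7,8,9}:20
  |U|=7: {0,2,4,6,7,8,9}:21  {1,3,5,6,7,8,9}:21  {2,4,5,6,7,8,9}:35  {3,4,5,6,7,8,9}:35
  |U|=8: {0,2,4,5,6,7,8,9}:56  {1,3,4,5,6,7,8,9}:56  {2,3,4,5,6,7,8,9}:70
  start at 0(y): 126
  start at 1(a): 126
sum over floor = 252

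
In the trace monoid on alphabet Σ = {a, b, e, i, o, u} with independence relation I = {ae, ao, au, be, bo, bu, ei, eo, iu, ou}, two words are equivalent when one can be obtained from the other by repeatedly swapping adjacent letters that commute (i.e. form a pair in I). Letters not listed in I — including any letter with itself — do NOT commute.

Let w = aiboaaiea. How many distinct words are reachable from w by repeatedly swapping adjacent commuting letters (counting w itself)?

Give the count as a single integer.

#0=a has no predecessor
#1=i depends on [0:a]
#2=b depends on [1:i]
#3=o depends on [1:i]
#4=a depends on [2:b]
#5=a depends on [4:a]
#6=i depends on [3:o, 5:a]
#7=e has no predecessor
#8=a depends on [6:i]
sources: [0:a, 7:e]
N(rest) = Σ N(rest − s) over sources s of rest; N(one piece) = 1:
  size 1 → [7]=1  [8]=1
  size 2 → [6,8]=1  [7,8]=2
  size 3 → [3,6,8]=1  [5,6,8]=1  [6,7,8]=3
  size 4 → [3,5,6,8]=2  [3,6,7,8]=4  [4,5,6,8]=1  [5,6,7,8]=4
  size 5 → [2,4,5,6,8]=1  [3,4,5,6,8]=3  [3,5,6,7,8]=10  [4,5,6,7,8]=5
  size 6 → [2,3,4,5,6,8]=4  [2,4,5,6,7,8]=6  [3,4,5,6,7,8]=18
  size 7 → [1,2,3,4,5,6,8]=4  [2,3,4,5,6,7,8]=28
  first=0(a) contributes 32
  first=7(e) contributes 4
|[w]| = 36

36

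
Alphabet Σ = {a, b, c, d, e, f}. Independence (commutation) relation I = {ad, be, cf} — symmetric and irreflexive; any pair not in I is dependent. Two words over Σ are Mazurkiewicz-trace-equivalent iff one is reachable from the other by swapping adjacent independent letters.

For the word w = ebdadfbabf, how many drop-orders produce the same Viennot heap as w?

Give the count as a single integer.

6

0(e) covers ∅
1(b) covers ∅
2(d) covers 0:e, 1:b
3(a) covers 0:e, 1:b
4(d) covers 2:d
5(f) covers 3:a, 4:d
6(b) covers 5:f
7(a) covers 6:b
8(b) covers 7:a
9(f) covers 8:b
floor of heap: 0:e, 1:b
completions by unplaced set U, small U first (add the entries for U minus each lowest piece of U):
  |U|=1: {9}:1
  |U|=2: {8,9}:1
  |U|=3: {7,8,9}:1
  |U|=4: {6,7,8,9}:1
  |U|=5: {5,6,7,8,9}:1
  |U|=6: {3,5,6,7,8,9}:1  {4,5,6,7,8,9}:1
  |U|=7: {2,4,5,6,7,8,9}:1  {3,4,5,6,7,8,9}:2
  |U|=8: {2,3,4,5,6,7,8,9}:3
  start at 0(e): 3
  start at 1(b): 3
sum over floor = 6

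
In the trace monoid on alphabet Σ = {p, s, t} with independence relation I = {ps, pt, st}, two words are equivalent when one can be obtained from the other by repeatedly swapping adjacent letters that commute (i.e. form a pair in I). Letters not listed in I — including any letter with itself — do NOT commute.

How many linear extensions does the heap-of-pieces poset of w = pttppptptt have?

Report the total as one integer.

drop 0:p onto floor
drop 1:t onto floor
drop 2:t onto {1:t}
drop 3:p onto {0:p}
drop 4:p onto {3:p}
drop 5:p onto {4:p}
drop 6:t onto {2:t}
drop 7:p onto {5:p}
drop 8:t onto {6:t}
drop 9:t onto {8:t}
ground layer = {0:p, 1:t}
drop-orders for the pieces not yet dropped (sum over which currently-grounded one goes next):
  1 to go: {7} 1  {9} 1
  2 to go: {5,7} 1  {7,9} 2  {8,9} 1
  3 to go: {4,5,7} 1  {5,7,9} 3  {6,8,9} 1  {7,8,9} 3
  4 to go: {2,6,8,9} 1  {3,4,5,7} 1  {4,5,7,9} 4  {5,7,8,9} 6  {6,7,8,9} 4
  5 to go: {0,3,4,5,7} 1  {1,2,6,8,9} 1  {2,6,7,8,9} 5  {3,4,5,7,9} 5  {4,5,7,8,9} 10  {5,6,7,8,9} 10
  6 to go: {0,3,4,5,7,9} 6  {1,2,6,7,8,9} 6  {2,5,6,7,8,9} 15  {3,4,5,7,8,9} 15  {4,5,6,7,8,9} 20
  7 to go: {0,3,4,5,7,8,9} 21  {1,2,5,6,7,8,9} 21  {2,4,5,6,7,8,9} 35  {3,4,5,6,7,8,9} 35
  8 to go: {0,3,4,5,6,7,8,9} 56  {1,2,4,5,6,7,8,9} 56  {2,3,4,5,6,7,8,9} 70
  if 0:p drops first: 126 orders
  if 1:t drops first: 126 orders
heap linearizations: 252

252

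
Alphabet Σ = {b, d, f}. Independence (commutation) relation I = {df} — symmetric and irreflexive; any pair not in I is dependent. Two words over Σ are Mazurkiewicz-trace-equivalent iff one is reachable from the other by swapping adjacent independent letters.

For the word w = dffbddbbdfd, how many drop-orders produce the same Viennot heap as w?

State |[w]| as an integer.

9

drop 0:d onto floor
drop 1:f onto floor
drop 2:f onto {1:f}
drop 3:b onto {0:d, 2:f}
drop 4:d onto {3:b}
drop 5:d onto {4:d}
drop 6:b onto {5:d}
drop 7:b onto {6:b}
drop 8:d onto {7:b}
drop 9:f onto {7:b}
drop 10:d onto {8:d}
ground layer = {0:d, 1:f}
drop-orders for the pieces not yet dropped (sum over which currently-grounded one goes next):
  1 to go: {9} 1  {10} 1
  2 to go: {8,10} 1  {9,10} 2
  3 to go: {8,9,10} 3
  4 to go: {7,8,9,10} 3
  5 to go: {6,7,8,9,10} 3
  6 to go: {5,6,7,8,9,10} 3
  7 to go: {4,5,6,7,8,9,10} 3
  8 to go: {3,4,5,6,7,8,9,10} 3
  9 to go: {0,3,4,5,6,7,8,9,10} 3  {2,3,4,5,6,7,8,9,10} 3
  if 0:d drops first: 3 orders
  if 1:f drops first: 6 orders
heap linearizations: 9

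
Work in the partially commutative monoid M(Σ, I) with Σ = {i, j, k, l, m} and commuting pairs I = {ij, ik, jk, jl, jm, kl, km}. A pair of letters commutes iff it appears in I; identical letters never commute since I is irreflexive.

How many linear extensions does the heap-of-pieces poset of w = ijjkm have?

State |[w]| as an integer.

piece 0:i — minimal
piece 1:j — minimal
piece 2:j rests on {1:j}
piece 3:k — minimal
piece 4:m rests on {0:i}
minimal pieces: {0:i, 1:j, 3:k}
ways to finish when only these pieces remain (= sum over removing one remaining piece with nothing left below it):
  1 left: {2}→1  {3}→1  {4}→1
  2 left: {0,4}→1  {1,2}→1  {2,3}→2  {2,4}→2  {3,4}→2
  3 left: {0,2,4}→3  {0,3,4}→3  {1,2,3}→3  {1,2,4}→3  {2,3,4}→6
  placing 0:i first → 12 extensions
  placing 1:j first → 12 extensions
  placing 3:k first → 6 extensions
total linear extensions = 30

30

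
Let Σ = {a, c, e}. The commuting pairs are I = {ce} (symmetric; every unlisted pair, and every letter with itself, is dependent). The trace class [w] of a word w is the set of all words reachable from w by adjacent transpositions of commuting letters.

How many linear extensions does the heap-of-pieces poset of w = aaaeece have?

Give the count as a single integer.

4

piece 0:a — minimal
piece 1:a rests on {0:a}
piece 2:a rests on {1:a}
piece 3:e rests on {2:a}
piece 4:e rests on {3:e}
piece 5:c rests on {2:a}
piece 6:e rests on {4:e}
minimal pieces: {0:a}
ways to finish when only these pieces remain (= sum over removing one remaining piece with nothing left below it):
  1 left: {5}→1  {6}→1
  2 left: {4,6}→1  {5,6}→2
  3 left: {3,4,6}→1  {4,5,6}→3
  4 left: {3,4,5,6}→4
  5 left: {2,3,4,5,6}→4
  placing 0:a first → 4 extensions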